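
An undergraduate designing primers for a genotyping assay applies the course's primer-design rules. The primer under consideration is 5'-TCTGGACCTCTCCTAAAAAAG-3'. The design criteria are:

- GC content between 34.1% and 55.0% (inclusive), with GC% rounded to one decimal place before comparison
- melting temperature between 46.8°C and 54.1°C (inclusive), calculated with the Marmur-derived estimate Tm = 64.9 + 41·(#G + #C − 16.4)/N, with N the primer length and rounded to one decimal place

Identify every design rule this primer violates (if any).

Meets all criteria.

Base counts: A=7, T=5, G=3, C=6 (length 21).
GC content: GC 9/21 = 42.9% ✓
Tm: Tm = 64.9 + 41·(9 − 16.4)/21 = 50.5°C ✓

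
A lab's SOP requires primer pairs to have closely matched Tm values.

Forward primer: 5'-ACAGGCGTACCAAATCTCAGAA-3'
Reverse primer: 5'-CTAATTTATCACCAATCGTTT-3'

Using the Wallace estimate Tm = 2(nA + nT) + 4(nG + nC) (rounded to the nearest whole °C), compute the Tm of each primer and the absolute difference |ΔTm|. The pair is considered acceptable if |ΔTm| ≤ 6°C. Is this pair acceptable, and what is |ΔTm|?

Forward: A=9 T=3 G=4 C=6 → Tm = 2·12 + 4·10 = 64°C.
Reverse: A=6 T=9 G=1 C=5 → Tm = 2·15 + 4·6 = 54°C.
|ΔTm| = |64 − 54| = 10°C, > 6°C.

|ΔTm| = 10°C; the pair is not acceptable.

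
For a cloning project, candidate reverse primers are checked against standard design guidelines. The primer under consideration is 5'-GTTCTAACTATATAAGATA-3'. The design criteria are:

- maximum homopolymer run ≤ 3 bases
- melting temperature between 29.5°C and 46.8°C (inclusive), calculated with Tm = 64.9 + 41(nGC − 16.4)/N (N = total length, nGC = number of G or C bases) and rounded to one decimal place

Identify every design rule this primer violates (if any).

Base counts: A=8, T=7, G=2, C=2 (length 19).
homopolymer run: longest run = 2 ✓
Tm: Tm = 64.9 + 41·(4 − 16.4)/19 = 38.1°C ✓

Meets all criteria.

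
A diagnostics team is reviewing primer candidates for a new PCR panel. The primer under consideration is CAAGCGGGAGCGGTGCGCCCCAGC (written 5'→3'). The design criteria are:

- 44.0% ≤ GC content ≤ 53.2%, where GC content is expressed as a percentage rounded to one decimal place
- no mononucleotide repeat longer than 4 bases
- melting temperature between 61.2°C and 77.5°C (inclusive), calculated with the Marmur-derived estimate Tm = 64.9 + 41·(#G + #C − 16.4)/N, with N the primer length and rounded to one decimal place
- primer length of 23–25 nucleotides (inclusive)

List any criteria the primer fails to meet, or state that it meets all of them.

Fails: GC content.

Base counts: A=4, T=1, G=10, C=9 (length 24).
GC content: GC 19/24 = 79.2%, outside 44.0–53.2% ✗
homopolymer run: longest run = 4 ✓
Tm: Tm = 64.9 + 41·(19 − 16.4)/24 = 69.3°C ✓
length: length 24 ✓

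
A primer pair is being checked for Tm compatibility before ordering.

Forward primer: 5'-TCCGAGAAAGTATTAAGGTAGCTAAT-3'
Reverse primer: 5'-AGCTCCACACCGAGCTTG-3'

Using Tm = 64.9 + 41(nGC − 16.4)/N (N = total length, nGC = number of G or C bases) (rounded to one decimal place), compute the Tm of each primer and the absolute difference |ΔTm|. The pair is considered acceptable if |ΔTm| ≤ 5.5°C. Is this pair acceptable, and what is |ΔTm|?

Forward: G+C = 9, N = 26 → Tm = 64.9 + 41·(9 − 16.4)/26 = 53.2°C.
Reverse: G+C = 11, N = 18 → Tm = 64.9 + 41·(11 − 16.4)/18 = 52.6°C.
|ΔTm| = |53.2 − 52.6| = 0.6°C, ≤ 5.5°C.

|ΔTm| = 0.6°C; the pair is acceptable.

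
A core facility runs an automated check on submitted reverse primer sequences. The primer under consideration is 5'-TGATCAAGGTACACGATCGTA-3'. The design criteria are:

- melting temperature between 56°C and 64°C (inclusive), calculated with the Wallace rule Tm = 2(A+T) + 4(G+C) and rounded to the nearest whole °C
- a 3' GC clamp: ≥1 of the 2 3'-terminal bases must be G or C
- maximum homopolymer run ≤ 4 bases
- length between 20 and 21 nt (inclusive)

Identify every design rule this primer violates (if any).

Base counts: A=7, T=5, G=5, C=4 (length 21).
Tm: Tm = 2·12 + 4·9 = 60°C ✓
GC clamp: 3' end TA has 0 G/C, need ≥1 ✗
homopolymer run: longest run = 2 ✓
length: length 21 ✓

Fails: GC clamp.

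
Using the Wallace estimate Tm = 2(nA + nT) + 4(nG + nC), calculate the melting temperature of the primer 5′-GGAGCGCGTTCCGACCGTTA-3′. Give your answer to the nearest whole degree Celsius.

66°C

Base counts: A=3, T=4, G=7, C=6 (length 20).
Tm = 2·(3+4) + 4·(7+6) = 2·7 + 4·13 = 14 + 52 = 66°C.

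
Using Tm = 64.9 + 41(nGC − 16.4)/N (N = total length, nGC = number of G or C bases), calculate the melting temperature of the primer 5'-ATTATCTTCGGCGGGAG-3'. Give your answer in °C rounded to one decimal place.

Base counts: A=3, T=5, G=6, C=3; G+C = 9, N = 17.
Tm = 64.9 + 41·(9 − 16.4)/17 = 64.9 + -303.40/17 = 47.1°C.

47.1°C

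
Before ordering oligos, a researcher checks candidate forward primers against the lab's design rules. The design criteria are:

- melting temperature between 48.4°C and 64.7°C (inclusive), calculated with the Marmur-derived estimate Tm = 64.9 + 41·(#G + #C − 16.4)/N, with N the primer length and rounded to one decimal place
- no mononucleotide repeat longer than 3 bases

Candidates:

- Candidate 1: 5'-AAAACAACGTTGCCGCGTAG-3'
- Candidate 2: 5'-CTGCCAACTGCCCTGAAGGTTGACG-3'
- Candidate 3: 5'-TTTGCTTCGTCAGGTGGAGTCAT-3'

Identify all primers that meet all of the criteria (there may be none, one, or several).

Candidate 2 and Candidate 3.

Candidate 1 (20 nt, A=7 T=3 G=5 C=5): Tm = 64.9 + 41·(10 − 16.4)/20 = 51.8°C ✓; longest run = 4, exceeds 3 ✗ — fails.
Candidate 2 (25 nt, A=5 T=5 G=7 C=8): Tm = 64.9 + 41·(15 − 16.4)/25 = 62.6°C ✓; longest run = 3 ✓ — passes.
Candidate 3 (23 nt, A=3 T=9 G=7 C=4): Tm = 64.9 + 41·(11 − 16.4)/23 = 55.3°C ✓; longest run = 3 ✓ — passes.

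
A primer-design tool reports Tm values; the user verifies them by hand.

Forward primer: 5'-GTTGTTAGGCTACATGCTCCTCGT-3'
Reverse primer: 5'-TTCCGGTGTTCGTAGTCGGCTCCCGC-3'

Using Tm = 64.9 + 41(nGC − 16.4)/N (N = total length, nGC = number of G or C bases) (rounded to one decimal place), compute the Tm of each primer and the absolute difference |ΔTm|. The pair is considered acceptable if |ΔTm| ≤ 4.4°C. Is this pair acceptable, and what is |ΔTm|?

|ΔTm| = 8.4°C; the pair is not acceptable.

Forward: G+C = 12, N = 24 → Tm = 64.9 + 41·(12 − 16.4)/24 = 57.4°C.
Reverse: G+C = 17, N = 26 → Tm = 64.9 + 41·(17 − 16.4)/26 = 65.8°C.
|ΔTm| = |57.4 − 65.8| = 8.4°C, > 4.4°C.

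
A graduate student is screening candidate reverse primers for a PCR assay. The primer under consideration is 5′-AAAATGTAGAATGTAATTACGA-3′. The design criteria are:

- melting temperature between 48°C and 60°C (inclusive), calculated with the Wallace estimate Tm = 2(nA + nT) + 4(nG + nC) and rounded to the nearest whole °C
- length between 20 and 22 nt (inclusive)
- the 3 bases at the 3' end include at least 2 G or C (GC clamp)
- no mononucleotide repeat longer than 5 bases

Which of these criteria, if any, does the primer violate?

Meets all criteria.

Base counts: A=11, T=6, G=4, C=1 (length 22).
Tm: Tm = 2·17 + 4·5 = 54°C ✓
length: length 22 ✓
GC clamp: 3' end CGA has 2 G/C ✓
homopolymer run: longest run = 4 ✓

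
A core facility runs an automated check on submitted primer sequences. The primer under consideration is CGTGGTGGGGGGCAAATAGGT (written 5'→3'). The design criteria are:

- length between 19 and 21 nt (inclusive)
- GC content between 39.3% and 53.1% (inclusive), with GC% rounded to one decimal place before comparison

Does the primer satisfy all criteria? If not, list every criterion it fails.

Base counts: A=4, T=4, G=11, C=2 (length 21).
length: length 21 ✓
GC content: GC 13/21 = 61.9%, outside 39.3–53.1% ✗

Fails: GC content.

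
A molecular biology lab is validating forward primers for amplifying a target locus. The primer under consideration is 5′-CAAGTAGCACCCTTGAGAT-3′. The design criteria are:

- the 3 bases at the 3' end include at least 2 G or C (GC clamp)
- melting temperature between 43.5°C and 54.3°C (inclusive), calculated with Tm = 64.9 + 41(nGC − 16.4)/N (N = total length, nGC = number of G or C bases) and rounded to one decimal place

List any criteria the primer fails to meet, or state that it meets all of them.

Fails: GC clamp.

Base counts: A=6, T=4, G=4, C=5 (length 19).
GC clamp: 3' end GAT has 1 G/C, need ≥2 ✗
Tm: Tm = 64.9 + 41·(9 − 16.4)/19 = 48.9°C ✓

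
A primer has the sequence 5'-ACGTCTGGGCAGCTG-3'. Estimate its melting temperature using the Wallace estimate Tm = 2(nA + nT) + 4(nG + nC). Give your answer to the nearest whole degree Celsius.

Base counts: A=2, T=3, G=6, C=4 (length 15).
Tm = 2·(2+3) + 4·(6+4) = 2·5 + 4·10 = 10 + 40 = 50°C.

50°C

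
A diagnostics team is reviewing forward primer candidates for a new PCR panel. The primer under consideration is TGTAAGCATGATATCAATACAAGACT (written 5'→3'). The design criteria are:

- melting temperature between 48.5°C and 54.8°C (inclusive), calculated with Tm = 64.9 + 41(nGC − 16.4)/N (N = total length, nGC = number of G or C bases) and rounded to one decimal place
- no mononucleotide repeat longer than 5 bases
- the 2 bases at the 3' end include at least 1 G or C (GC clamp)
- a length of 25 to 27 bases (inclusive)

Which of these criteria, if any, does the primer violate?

Base counts: A=11, T=7, G=4, C=4 (length 26).
Tm: Tm = 64.9 + 41·(8 − 16.4)/26 = 51.7°C ✓
homopolymer run: longest run = 2 ✓
GC clamp: 3' end CT has 1 G/C ✓
length: length 26 ✓

Meets all criteria.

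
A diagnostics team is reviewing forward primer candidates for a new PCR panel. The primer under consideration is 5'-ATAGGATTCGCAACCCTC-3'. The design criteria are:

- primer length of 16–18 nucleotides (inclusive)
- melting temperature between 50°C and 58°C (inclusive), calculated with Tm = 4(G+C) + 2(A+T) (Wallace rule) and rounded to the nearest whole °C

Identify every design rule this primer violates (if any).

Meets all criteria.

Base counts: A=5, T=4, G=3, C=6 (length 18).
length: length 18 ✓
Tm: Tm = 2·9 + 4·9 = 54°C ✓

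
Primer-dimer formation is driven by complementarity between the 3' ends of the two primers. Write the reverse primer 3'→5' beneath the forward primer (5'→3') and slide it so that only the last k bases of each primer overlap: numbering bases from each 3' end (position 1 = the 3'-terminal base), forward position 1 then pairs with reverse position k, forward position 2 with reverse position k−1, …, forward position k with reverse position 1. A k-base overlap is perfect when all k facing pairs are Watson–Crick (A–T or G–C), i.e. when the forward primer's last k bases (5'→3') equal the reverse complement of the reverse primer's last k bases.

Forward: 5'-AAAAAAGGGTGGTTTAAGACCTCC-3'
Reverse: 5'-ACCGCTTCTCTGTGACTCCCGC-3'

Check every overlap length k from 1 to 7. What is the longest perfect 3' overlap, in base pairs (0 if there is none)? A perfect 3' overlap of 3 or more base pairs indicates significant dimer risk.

Last 7 bases (5'→3') — forward …GACCTCC, reverse …CTCCCGC.
Reverse complement of the reverse primer's last 7 bases: GCGGGAG; its first k bases are the reverse complement of the reverse primer's last k bases, so a perfect k-base overlap needs the forward primer's last k bases to equal them.
Comparing (forward last k vs required): k=1: C vs G ✗; k=2: CC vs GC ✗; k=3: TCC vs GCG ✗; k=4: CTCC vs GCGG ✗; k=5: CCTCC vs GCGGG ✗; k=6: ACCTCC vs GCGGGA ✗; k=7: GACCTCC vs GCGGGAG ✗.
No overlap length from 1 to 7 is perfect, so the longest perfect 3' overlap is 0.

Longest perfect overlap: 0 complementary base pairs; below the dimer-risk threshold (threshold 3).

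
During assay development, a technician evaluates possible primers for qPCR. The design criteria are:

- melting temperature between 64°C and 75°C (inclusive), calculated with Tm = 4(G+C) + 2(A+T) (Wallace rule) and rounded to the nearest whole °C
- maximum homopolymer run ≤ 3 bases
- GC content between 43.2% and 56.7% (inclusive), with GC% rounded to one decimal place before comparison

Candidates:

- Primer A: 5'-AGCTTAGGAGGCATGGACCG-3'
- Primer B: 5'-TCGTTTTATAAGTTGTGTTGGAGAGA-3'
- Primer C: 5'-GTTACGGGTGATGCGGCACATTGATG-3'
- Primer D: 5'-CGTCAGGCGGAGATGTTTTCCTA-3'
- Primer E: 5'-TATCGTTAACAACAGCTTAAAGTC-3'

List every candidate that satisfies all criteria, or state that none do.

None of the candidates satisfy all criteria.

Primer A (20 nt, A=5 T=3 G=8 C=4): Tm = 2·8 + 4·12 = 64°C ✓; longest run = 2 ✓; GC 12/20 = 60.0%, outside 43.2–56.7% ✗ — fails.
Primer B (26 nt, A=6 T=11 G=8 C=1): Tm = 2·17 + 4·9 = 70°C ✓; longest run = 4, exceeds 3 ✗; GC 9/26 = 34.6%, outside 43.2–56.7% ✗ — fails.
Primer C (26 nt, A=5 T=7 G=10 C=4): Tm = 2·12 + 4·14 = 80°C, outside 64–75°C ✗; longest run = 3 ✓; GC 14/26 = 53.8% ✓ — fails.
Primer D (23 nt, A=4 T=7 G=7 C=5): Tm = 2·11 + 4·12 = 70°C ✓; longest run = 4, exceeds 3 ✗; GC 12/23 = 52.2% ✓ — fails.
Primer E (24 nt, A=9 T=7 G=3 C=5): Tm = 2·16 + 4·8 = 64°C ✓; longest run = 3 ✓; GC 8/24 = 33.3%, outside 43.2–56.7% ✗ — fails.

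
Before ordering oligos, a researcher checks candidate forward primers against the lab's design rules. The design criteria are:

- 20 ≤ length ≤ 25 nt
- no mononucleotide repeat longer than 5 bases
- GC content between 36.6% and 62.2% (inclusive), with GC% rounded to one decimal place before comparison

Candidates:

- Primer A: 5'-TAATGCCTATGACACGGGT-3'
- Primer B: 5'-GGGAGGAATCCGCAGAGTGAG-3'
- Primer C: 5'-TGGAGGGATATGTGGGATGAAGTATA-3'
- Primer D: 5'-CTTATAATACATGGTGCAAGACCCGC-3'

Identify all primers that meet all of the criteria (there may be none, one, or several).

Primer B only.

Primer A (19 nt, A=5 T=5 G=5 C=4): length 19, outside 20–25 ✗; longest run = 3 ✓; GC 9/19 = 47.4% ✓ — fails.
Primer B (21 nt, A=6 T=2 G=10 C=3): length 21 ✓; longest run = 3 ✓; GC 13/21 = 61.9% ✓ — passes.
Primer C (26 nt, A=8 T=7 G=11 C=0): length 26, outside 20–25 ✗; longest run = 3 ✓; GC 11/26 = 42.3% ✓ — fails.
Primer D (26 nt, A=8 T=6 G=5 C=7): length 26, outside 20–25 ✗; longest run = 3 ✓; GC 12/26 = 46.2% ✓ — fails.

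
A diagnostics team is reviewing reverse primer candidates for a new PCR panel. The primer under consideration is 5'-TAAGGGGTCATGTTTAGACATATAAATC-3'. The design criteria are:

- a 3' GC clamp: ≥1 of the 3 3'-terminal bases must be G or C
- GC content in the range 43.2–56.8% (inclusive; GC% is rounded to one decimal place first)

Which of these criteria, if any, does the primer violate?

Fails: GC content.

Base counts: A=10, T=9, G=6, C=3 (length 28).
GC clamp: 3' end ATC has 1 G/C ✓
GC content: GC 9/28 = 32.1%, outside 43.2–56.8% ✗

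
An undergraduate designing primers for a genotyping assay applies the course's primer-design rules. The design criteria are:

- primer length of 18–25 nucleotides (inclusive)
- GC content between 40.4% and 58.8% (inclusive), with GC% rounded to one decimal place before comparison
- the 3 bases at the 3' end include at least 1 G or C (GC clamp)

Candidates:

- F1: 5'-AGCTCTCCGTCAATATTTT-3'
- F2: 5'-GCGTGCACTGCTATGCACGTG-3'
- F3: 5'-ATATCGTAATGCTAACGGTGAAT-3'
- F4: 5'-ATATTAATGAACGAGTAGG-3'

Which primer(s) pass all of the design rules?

F1 (19 nt, A=4 T=8 G=2 C=5): length 19 ✓; GC 7/19 = 36.8%, outside 40.4–58.8% ✗; 3' end TTT has 0 G/C, need ≥1 ✗ — fails.
F2 (21 nt, A=3 T=5 G=7 C=6): length 21 ✓; GC 13/21 = 61.9%, outside 40.4–58.8% ✗; 3' end GTG has 2 G/C ✓ — fails.
F3 (23 nt, A=8 T=7 G=5 C=3): length 23 ✓; GC 8/23 = 34.8%, outside 40.4–58.8% ✗; 3' end AAT has 0 G/C, need ≥1 ✗ — fails.
F4 (19 nt, A=8 T=5 G=5 C=1): length 19 ✓; GC 6/19 = 31.6%, outside 40.4–58.8% ✗; 3' end AGG has 2 G/C ✓ — fails.

None of the candidates satisfy all criteria.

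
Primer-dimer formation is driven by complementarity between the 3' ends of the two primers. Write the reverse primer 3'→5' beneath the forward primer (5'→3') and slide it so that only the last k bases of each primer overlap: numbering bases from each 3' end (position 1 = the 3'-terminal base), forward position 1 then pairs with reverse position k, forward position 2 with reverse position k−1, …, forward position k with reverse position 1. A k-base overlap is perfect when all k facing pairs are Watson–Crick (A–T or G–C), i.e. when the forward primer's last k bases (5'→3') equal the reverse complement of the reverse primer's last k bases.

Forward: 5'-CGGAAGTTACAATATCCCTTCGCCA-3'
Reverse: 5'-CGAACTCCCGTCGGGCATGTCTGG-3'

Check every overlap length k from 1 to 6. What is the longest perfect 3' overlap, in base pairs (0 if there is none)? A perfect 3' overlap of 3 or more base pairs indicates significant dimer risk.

Longest perfect overlap: 3 complementary base pairs; significant dimer risk (threshold 3).

Last 6 bases (5'→3') — forward …TCGCCA, reverse …GTCTGG.
Reverse complement of the reverse primer's last 6 bases: CCAGAC; its first k bases are the reverse complement of the reverse primer's last k bases, so a perfect k-base overlap needs the forward primer's last k bases to equal them.
Comparing (forward last k vs required): k=1: A vs C ✗; k=2: CA vs CC ✗; k=3: CCA vs CCA ✓; k=4: GCCA vs CCAG ✗; k=5: CGCCA vs CCAGA ✗; k=6: TCGCCA vs CCAGAC ✗.
Only k = 3 is perfect, so the longest perfect 3' overlap is 3.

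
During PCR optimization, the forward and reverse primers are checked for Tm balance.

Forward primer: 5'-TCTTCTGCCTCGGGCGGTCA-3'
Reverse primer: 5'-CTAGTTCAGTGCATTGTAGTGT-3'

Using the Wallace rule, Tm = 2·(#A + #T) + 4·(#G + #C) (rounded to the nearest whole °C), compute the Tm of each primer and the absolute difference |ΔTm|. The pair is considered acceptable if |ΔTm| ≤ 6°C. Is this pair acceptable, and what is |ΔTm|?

|ΔTm| = 4°C; the pair is acceptable.

Forward: A=1 T=6 G=6 C=7 → Tm = 2·7 + 4·13 = 66°C.
Reverse: A=4 T=9 G=6 C=3 → Tm = 2·13 + 4·9 = 62°C.
|ΔTm| = |66 − 62| = 4°C, ≤ 6°C.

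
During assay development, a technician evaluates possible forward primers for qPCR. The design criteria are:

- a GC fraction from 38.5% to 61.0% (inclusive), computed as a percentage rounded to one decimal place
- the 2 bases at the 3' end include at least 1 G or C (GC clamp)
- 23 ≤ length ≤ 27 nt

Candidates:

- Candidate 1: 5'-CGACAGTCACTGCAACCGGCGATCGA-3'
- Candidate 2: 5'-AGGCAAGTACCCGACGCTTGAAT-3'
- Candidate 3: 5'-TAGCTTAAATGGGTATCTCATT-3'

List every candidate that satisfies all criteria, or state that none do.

None of the candidates satisfy all criteria.

Candidate 1 (26 nt, A=7 T=3 G=7 C=9): GC 16/26 = 61.5%, outside 38.5–61.0% ✗; 3' end GA has 1 G/C ✓; length 26 ✓ — fails.
Candidate 2 (23 nt, A=7 T=4 G=6 C=6): GC 12/23 = 52.2% ✓; 3' end AT has 0 G/C, need ≥1 ✗; length 23 ✓ — fails.
Candidate 3 (22 nt, A=6 T=9 G=4 C=3): GC 7/22 = 31.8%, outside 38.5–61.0% ✗; 3' end TT has 0 G/C, need ≥1 ✗; length 22, outside 23–27 ✗ — fails.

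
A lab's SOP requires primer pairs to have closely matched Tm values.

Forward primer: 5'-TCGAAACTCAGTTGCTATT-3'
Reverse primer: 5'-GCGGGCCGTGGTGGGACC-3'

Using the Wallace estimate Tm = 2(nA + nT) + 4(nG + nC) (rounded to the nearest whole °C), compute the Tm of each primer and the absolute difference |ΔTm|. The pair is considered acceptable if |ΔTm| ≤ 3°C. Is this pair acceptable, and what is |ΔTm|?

Forward: A=5 T=7 G=3 C=4 → Tm = 2·12 + 4·7 = 52°C.
Reverse: A=1 T=2 G=10 C=5 → Tm = 2·3 + 4·15 = 66°C.
|ΔTm| = |52 − 66| = 14°C, > 3°C.

|ΔTm| = 14°C; the pair is not acceptable.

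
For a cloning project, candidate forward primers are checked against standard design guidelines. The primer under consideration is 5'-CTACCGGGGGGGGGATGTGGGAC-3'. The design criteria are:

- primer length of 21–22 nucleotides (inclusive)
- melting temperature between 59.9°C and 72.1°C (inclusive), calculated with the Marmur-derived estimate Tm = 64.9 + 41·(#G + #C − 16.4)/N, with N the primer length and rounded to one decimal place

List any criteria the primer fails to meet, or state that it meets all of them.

Fails: length.

Base counts: A=3, T=3, G=13, C=4 (length 23).
length: length 23, outside 21–22 ✗
Tm: Tm = 64.9 + 41·(17 − 16.4)/23 = 66.0°C ✓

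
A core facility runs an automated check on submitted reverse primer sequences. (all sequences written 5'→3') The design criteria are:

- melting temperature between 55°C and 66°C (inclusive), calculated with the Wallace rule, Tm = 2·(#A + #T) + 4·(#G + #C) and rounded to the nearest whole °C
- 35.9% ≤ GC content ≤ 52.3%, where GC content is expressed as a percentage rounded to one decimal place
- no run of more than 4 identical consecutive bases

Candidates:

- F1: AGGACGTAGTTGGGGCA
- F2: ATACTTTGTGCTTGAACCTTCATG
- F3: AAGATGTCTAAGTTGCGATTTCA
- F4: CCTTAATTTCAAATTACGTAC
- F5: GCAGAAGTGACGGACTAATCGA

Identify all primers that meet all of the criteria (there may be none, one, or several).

F1 (17 nt, A=4 T=3 G=8 C=2): Tm = 2·7 + 4·10 = 54°C, outside 55–66°C ✗; GC 10/17 = 58.8%, outside 35.9–52.3% ✗; longest run = 4 ✓ — fails.
F2 (24 nt, A=5 T=10 G=4 C=5): Tm = 2·15 + 4·9 = 66°C ✓; GC 9/24 = 37.5% ✓; longest run = 3 ✓ — passes.
F3 (23 nt, A=7 T=8 G=5 C=3): Tm = 2·15 + 4·8 = 62°C ✓; GC 8/23 = 34.8%, outside 35.9–52.3% ✗; longest run = 3 ✓ — fails.
F4 (21 nt, A=7 T=8 G=1 C=5): Tm = 2·15 + 4·6 = 54°C, outside 55–66°C ✗; GC 6/21 = 28.6%, outside 35.9–52.3% ✗; longest run = 3 ✓ — fails.
F5 (22 nt, A=8 T=3 G=7 C=4): Tm = 2·11 + 4·11 = 66°C ✓; GC 11/22 = 50.0% ✓; longest run = 2 ✓ — passes.

F2 and F5.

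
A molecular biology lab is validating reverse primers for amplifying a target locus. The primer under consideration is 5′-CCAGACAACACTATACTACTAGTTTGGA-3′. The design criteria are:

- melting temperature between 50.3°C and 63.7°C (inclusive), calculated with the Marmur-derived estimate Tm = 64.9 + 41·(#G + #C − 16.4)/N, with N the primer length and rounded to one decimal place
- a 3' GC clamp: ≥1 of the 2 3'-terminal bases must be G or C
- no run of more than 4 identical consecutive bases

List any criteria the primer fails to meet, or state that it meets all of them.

Meets all criteria.

Base counts: A=10, T=7, G=4, C=7 (length 28).
Tm: Tm = 64.9 + 41·(11 − 16.4)/28 = 57.0°C ✓
GC clamp: 3' end GA has 1 G/C ✓
homopolymer run: longest run = 3 ✓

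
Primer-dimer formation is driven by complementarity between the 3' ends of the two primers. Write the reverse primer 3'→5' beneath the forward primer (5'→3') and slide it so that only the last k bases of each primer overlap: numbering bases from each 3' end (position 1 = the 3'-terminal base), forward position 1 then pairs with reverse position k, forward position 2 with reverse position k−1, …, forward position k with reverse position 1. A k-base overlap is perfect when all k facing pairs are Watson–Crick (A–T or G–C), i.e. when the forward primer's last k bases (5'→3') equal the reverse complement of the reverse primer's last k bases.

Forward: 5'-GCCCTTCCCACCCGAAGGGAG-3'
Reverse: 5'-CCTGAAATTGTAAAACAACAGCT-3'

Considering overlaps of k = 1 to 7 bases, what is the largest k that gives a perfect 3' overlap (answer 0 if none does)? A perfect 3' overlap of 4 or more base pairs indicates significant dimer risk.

Last 7 bases (5'→3') — forward …AAGGGAG, reverse …AACAGCT.
Reverse complement of the reverse primer's last 7 bases: AGCTGTT; its first k bases are the reverse complement of the reverse primer's last k bases, so a perfect k-base overlap needs the forward primer's last k bases to equal them.
Comparing (forward last k vs required): k=1: G vs A ✗; k=2: AG vs AG ✓; k=3: GAG vs AGC ✗; k=4: GGAG vs AGCT ✗; k=5: GGGAG vs AGCTG ✗; k=6: AGGGAG vs AGCTGT ✗; k=7: AAGGGAG vs AGCTGTT ✗.
Only k = 2 is perfect, so the longest perfect 3' overlap is 2.

Longest perfect overlap: 2 complementary base pairs; below the dimer-risk threshold (threshold 4).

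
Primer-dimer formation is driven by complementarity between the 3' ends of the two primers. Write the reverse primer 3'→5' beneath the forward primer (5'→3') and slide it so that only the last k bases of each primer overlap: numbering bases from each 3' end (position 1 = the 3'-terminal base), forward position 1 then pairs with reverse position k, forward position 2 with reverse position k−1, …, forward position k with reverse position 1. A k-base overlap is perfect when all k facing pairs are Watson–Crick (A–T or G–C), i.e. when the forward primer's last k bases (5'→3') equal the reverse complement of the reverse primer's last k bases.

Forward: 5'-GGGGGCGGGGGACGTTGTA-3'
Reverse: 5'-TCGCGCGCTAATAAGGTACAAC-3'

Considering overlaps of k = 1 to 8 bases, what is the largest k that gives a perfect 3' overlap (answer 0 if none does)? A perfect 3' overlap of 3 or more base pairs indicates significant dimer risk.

Longest perfect overlap: 6 complementary base pairs; significant dimer risk (threshold 3).

Last 8 bases (5'→3') — forward …ACGTTGTA, reverse …GGTACAAC.
Reverse complement of the reverse primer's last 8 bases: GTTGTACC; its first k bases are the reverse complement of the reverse primer's last k bases, so a perfect k-base overlap needs the forward primer's last k bases to equal them.
Comparing (forward last k vs required): k=1: A vs G ✗; k=2: TA vs GT ✗; k=3: GTA vs GTT ✗; k=4: TGTA vs GTTG ✗; k=5: TTGTA vs GTTGT ✗; k=6: GTTGTA vs GTTGTA ✓; k=7: CGTTGTA vs GTTGTAC ✗; k=8: ACGTTGTA vs GTTGTACC ✗.
Only k = 6 is perfect, so the longest perfect 3' overlap is 6.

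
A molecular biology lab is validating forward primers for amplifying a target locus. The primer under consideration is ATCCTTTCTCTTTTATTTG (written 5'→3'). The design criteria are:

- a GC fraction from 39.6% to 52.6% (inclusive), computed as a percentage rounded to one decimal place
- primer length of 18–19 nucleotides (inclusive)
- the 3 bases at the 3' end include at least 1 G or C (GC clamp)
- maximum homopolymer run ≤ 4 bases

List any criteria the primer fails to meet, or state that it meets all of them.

Base counts: A=2, T=12, G=1, C=4 (length 19).
GC content: GC 5/19 = 26.3%, outside 39.6–52.6% ✗
length: length 19 ✓
GC clamp: 3' end TTG has 1 G/C ✓
homopolymer run: longest run = 4 ✓

Fails: GC content.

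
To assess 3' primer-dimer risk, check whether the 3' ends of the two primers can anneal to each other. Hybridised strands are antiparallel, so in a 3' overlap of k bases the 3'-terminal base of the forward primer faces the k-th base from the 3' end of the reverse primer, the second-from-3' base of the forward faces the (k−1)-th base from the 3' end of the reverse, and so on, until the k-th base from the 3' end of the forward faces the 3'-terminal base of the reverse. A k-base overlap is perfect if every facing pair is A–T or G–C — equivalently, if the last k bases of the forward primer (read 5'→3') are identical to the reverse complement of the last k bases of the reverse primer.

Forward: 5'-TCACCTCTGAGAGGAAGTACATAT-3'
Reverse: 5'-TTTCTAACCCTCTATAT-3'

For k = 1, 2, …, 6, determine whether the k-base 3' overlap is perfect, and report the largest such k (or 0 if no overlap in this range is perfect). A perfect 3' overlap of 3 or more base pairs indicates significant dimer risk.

Longest perfect overlap: 4 complementary base pairs; significant dimer risk (threshold 3).

Last 6 bases (5'→3') — forward …ACATAT, reverse …CTATAT.
Reverse complement of the reverse primer's last 6 bases: ATATAG; its first k bases are the reverse complement of the reverse primer's last k bases, so a perfect k-base overlap needs the forward primer's last k bases to equal them.
Comparing (forward last k vs required): k=1: T vs A ✗; k=2: AT vs AT ✓; k=3: TAT vs ATA ✗; k=4: ATAT vs ATAT ✓; k=5: CATAT vs ATATA ✗; k=6: ACATAT vs ATATAG ✗.
Perfect overlaps at k = 2, 4; the largest is 4.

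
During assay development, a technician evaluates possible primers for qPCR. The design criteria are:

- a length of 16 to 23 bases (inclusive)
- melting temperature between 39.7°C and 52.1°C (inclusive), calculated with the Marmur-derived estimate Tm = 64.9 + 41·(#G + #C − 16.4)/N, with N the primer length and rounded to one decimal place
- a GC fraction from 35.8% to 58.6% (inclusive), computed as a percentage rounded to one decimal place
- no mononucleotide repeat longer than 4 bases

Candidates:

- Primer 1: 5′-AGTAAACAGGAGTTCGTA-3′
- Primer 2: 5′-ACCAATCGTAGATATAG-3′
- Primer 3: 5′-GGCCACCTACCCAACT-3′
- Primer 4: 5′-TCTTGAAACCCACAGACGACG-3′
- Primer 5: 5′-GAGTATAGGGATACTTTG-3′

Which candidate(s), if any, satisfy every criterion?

Primer 1 (18 nt, A=7 T=4 G=5 C=2): length 18 ✓; Tm = 64.9 + 41·(7 − 16.4)/18 = 43.5°C ✓; GC 7/18 = 38.9% ✓; longest run = 3 ✓ — passes.
Primer 2 (17 nt, A=7 T=4 G=3 C=3): length 17 ✓; Tm = 64.9 + 41·(6 − 16.4)/17 = 39.8°C ✓; GC 6/17 = 35.3%, outside 35.8–58.6% ✗; longest run = 2 ✓ — fails.
Primer 3 (16 nt, A=4 T=2 G=2 C=8): length 16 ✓; Tm = 64.9 + 41·(10 − 16.4)/16 = 48.5°C ✓; GC 10/16 = 62.5%, outside 35.8–58.6% ✗; longest run = 3 ✓ — fails.
Primer 4 (21 nt, A=7 T=3 G=4 C=7): length 21 ✓; Tm = 64.9 + 41·(11 − 16.4)/21 = 54.4°C, outside 39.7–52.1°C ✗; GC 11/21 = 52.4% ✓; longest run = 3 ✓ — fails.
Primer 5 (18 nt, A=5 T=6 G=6 C=1): length 18 ✓; Tm = 64.9 + 41·(7 − 16.4)/18 = 43.5°C ✓; GC 7/18 = 38.9% ✓; longest run = 3 ✓ — passes.

Primer 1 and Primer 5.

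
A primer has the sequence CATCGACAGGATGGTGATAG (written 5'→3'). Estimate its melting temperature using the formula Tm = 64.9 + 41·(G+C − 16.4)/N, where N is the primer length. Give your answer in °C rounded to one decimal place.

51.8°C

Base counts: A=6, T=4, G=7, C=3; G+C = 10, N = 20.
Tm = 64.9 + 41·(10 − 16.4)/20 = 64.9 + -262.40/20 = 51.8°C.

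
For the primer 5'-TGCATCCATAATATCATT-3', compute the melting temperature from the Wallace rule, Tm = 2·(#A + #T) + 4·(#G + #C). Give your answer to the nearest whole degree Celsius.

Base counts: A=6, T=7, G=1, C=4 (length 18).
Tm = 2·(6+7) + 4·(1+4) = 2·13 + 4·5 = 26 + 20 = 46°C.

46°C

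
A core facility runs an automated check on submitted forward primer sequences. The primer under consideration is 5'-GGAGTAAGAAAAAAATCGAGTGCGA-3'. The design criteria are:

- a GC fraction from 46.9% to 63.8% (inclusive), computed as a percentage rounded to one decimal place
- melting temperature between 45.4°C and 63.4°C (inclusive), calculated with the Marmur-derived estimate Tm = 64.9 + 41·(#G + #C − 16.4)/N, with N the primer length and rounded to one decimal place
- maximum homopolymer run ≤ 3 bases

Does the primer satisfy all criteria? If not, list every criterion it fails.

Fails: GC content, homopolymer run.

Base counts: A=12, T=3, G=8, C=2 (length 25).
GC content: GC 10/25 = 40.0%, outside 46.9–63.8% ✗
Tm: Tm = 64.9 + 41·(10 − 16.4)/25 = 54.4°C ✓
homopolymer run: longest run = 7, exceeds 3 ✗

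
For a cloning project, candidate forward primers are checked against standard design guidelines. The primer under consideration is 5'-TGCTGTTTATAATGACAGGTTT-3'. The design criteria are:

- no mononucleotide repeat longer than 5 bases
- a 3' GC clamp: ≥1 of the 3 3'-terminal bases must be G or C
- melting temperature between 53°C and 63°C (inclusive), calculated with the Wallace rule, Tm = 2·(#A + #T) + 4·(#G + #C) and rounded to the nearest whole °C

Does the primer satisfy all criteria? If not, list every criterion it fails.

Base counts: A=5, T=10, G=5, C=2 (length 22).
homopolymer run: longest run = 3 ✓
GC clamp: 3' end TTT has 0 G/C, need ≥1 ✗
Tm: Tm = 2·15 + 4·7 = 58°C ✓

Fails: GC clamp.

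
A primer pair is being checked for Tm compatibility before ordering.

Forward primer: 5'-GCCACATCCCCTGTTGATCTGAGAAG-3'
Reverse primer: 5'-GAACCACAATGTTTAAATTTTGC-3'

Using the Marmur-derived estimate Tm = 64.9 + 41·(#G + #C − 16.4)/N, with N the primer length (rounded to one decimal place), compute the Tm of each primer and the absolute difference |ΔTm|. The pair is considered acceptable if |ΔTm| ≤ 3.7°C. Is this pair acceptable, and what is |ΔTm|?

|ΔTm| = 13.0°C; the pair is not acceptable.

Forward: G+C = 14, N = 26 → Tm = 64.9 + 41·(14 − 16.4)/26 = 61.1°C.
Reverse: G+C = 7, N = 23 → Tm = 64.9 + 41·(7 − 16.4)/23 = 48.1°C.
|ΔTm| = |61.1 − 48.1| = 13.0°C, > 3.7°C.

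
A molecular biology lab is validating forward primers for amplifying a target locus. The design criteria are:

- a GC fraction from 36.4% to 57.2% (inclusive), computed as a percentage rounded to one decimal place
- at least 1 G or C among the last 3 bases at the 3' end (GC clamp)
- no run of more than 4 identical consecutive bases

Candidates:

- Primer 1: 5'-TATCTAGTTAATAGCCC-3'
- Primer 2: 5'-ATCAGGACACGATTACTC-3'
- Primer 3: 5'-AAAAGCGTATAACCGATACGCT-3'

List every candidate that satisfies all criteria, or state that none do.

Primer 1 (17 nt, A=5 T=6 G=2 C=4): GC 6/17 = 35.3%, outside 36.4–57.2% ✗; 3' end CCC has 3 G/C ✓; longest run = 3 ✓ — fails.
Primer 2 (18 nt, A=6 T=4 G=3 C=5): GC 8/18 = 44.4% ✓; 3' end CTC has 2 G/C ✓; longest run = 2 ✓ — passes.
Primer 3 (22 nt, A=9 T=4 G=4 C=5): GC 9/22 = 40.9% ✓; 3' end GCT has 2 G/C ✓; longest run = 4 ✓ — passes.

Primer 2 and Primer 3.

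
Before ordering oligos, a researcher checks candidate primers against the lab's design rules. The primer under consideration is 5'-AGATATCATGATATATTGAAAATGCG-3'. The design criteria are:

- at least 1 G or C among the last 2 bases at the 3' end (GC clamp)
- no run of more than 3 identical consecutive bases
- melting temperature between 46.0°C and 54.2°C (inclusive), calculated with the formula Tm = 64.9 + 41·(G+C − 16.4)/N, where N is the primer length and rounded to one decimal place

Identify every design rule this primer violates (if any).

Base counts: A=11, T=8, G=5, C=2 (length 26).
GC clamp: 3' end CG has 2 G/C ✓
homopolymer run: longest run = 4, exceeds 3 ✗
Tm: Tm = 64.9 + 41·(7 − 16.4)/26 = 50.1°C ✓

Fails: homopolymer run.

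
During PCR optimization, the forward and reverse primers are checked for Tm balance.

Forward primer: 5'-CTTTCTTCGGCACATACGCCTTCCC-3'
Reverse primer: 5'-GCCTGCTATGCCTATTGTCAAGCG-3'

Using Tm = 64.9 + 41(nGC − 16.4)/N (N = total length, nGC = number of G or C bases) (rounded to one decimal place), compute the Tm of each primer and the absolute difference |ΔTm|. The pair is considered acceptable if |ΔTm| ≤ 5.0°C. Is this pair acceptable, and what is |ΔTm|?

|ΔTm| = 1.9°C; the pair is acceptable.

Forward: G+C = 14, N = 25 → Tm = 64.9 + 41·(14 − 16.4)/25 = 61.0°C.
Reverse: G+C = 13, N = 24 → Tm = 64.9 + 41·(13 − 16.4)/24 = 59.1°C.
|ΔTm| = |61.0 − 59.1| = 1.9°C, ≤ 5.0°C.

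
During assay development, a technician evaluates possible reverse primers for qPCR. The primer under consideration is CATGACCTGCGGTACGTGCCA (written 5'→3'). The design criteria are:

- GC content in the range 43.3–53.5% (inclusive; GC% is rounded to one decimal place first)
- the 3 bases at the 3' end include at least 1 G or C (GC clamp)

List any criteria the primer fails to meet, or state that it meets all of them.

Fails: GC content.

Base counts: A=4, T=4, G=6, C=7 (length 21).
GC content: GC 13/21 = 61.9%, outside 43.3–53.5% ✗
GC clamp: 3' end CCA has 2 G/C ✓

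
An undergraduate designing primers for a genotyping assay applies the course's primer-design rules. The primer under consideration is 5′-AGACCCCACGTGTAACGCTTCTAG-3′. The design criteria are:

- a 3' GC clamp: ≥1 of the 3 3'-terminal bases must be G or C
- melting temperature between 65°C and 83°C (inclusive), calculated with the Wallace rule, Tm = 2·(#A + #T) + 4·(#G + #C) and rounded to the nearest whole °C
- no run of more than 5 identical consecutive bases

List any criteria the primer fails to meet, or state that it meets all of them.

Meets all criteria.

Base counts: A=6, T=5, G=5, C=8 (length 24).
GC clamp: 3' end TAG has 1 G/C ✓
Tm: Tm = 2·11 + 4·13 = 74°C ✓
homopolymer run: longest run = 4 ✓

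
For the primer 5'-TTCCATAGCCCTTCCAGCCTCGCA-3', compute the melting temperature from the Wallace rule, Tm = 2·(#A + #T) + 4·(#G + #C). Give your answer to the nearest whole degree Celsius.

Base counts: A=4, T=6, G=3, C=11 (length 24).
Tm = 2·(4+6) + 4·(3+11) = 2·10 + 4·14 = 20 + 56 = 76°C.

76°C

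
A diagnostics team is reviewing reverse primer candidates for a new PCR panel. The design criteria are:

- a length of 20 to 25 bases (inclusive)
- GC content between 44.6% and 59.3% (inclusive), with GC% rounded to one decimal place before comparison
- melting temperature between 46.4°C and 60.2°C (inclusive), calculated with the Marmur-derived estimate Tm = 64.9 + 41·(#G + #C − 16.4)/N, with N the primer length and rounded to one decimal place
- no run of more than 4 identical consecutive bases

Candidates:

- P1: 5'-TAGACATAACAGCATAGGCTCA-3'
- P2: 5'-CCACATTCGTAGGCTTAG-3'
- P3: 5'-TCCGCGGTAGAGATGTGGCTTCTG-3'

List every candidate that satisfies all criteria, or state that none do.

None of the candidates satisfy all criteria.

P1 (22 nt, A=9 T=4 G=4 C=5): length 22 ✓; GC 9/22 = 40.9%, outside 44.6–59.3% ✗; Tm = 64.9 + 41·(9 − 16.4)/22 = 51.1°C ✓; longest run = 2 ✓ — fails.
P2 (18 nt, A=4 T=5 G=4 C=5): length 18, outside 20–25 ✗; GC 9/18 = 50.0% ✓; Tm = 64.9 + 41·(9 − 16.4)/18 = 48.0°C ✓; longest run = 2 ✓ — fails.
P3 (24 nt, A=3 T=7 G=9 C=5): length 24 ✓; GC 14/24 = 58.3% ✓; Tm = 64.9 + 41·(14 − 16.4)/24 = 60.8°C, outside 46.4–60.2°C ✗; longest run = 2 ✓ — fails.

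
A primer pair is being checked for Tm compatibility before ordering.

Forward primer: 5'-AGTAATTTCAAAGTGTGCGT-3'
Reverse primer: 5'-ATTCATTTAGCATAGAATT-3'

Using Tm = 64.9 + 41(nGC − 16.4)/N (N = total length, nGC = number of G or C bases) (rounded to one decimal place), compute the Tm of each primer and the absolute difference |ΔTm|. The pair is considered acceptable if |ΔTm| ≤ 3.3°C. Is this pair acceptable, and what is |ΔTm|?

Forward: G+C = 7, N = 20 → Tm = 64.9 + 41·(7 − 16.4)/20 = 45.6°C.
Reverse: G+C = 4, N = 19 → Tm = 64.9 + 41·(4 − 16.4)/19 = 38.1°C.
|ΔTm| = |45.6 − 38.1| = 7.5°C, > 3.3°C.

|ΔTm| = 7.5°C; the pair is not acceptable.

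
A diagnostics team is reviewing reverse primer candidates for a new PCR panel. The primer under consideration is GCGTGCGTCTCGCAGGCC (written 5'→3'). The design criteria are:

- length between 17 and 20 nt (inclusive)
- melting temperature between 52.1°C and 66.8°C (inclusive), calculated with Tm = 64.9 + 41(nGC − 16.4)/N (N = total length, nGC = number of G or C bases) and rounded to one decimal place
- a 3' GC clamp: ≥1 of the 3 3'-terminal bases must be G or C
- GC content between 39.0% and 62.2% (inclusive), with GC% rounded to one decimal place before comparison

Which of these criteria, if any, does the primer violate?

Fails: GC content.

Base counts: A=1, T=3, G=7, C=7 (length 18).
length: length 18 ✓
Tm: Tm = 64.9 + 41·(14 − 16.4)/18 = 59.4°C ✓
GC clamp: 3' end GCC has 3 G/C ✓
GC content: GC 14/18 = 77.8%, outside 39.0–62.2% ✗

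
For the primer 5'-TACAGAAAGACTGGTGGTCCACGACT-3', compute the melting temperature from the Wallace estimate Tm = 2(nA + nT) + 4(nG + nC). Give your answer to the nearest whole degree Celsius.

78°C

Base counts: A=8, T=5, G=7, C=6 (length 26).
Tm = 2·(8+5) + 4·(7+6) = 2·13 + 4·13 = 26 + 52 = 78°C.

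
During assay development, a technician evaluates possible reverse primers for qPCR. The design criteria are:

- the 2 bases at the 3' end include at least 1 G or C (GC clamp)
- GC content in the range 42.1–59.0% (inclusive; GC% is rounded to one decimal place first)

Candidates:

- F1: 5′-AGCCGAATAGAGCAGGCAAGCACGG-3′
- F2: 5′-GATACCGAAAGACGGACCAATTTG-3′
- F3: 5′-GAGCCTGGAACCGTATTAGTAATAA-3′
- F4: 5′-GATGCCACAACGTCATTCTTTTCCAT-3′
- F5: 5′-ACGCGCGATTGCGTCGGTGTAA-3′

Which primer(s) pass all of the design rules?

F1 (25 nt, A=9 T=1 G=9 C=6): 3' end GG has 2 G/C ✓; GC 15/25 = 60.0%, outside 42.1–59.0% ✗ — fails.
F2 (24 nt, A=9 T=4 G=6 C=5): 3' end TG has 1 G/C ✓; GC 11/24 = 45.8% ✓ — passes.
F3 (25 nt, A=9 T=6 G=6 C=4): 3' end AA has 0 G/C, need ≥1 ✗; GC 10/25 = 40.0%, outside 42.1–59.0% ✗ — fails.
F4 (26 nt, A=6 T=9 G=3 C=8): 3' end AT has 0 G/C, need ≥1 ✗; GC 11/26 = 42.3% ✓ — fails.
F5 (22 nt, A=4 T=5 G=8 C=5): 3' end AA has 0 G/C, need ≥1 ✗; GC 13/22 = 59.1%, outside 42.1–59.0% ✗ — fails.

F2 only.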